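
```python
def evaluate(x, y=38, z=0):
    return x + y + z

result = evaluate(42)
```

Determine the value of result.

Step 1: evaluate(42) uses defaults y = 38, z = 0.
Step 2: Returns 42 + 38 + 0 = 80.
Step 3: result = 80

The answer is 80.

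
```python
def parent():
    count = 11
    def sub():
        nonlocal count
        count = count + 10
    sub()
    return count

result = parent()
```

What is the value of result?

Step 1: parent() sets count = 11.
Step 2: sub() uses nonlocal to modify count in parent's scope: count = 11 + 10 = 21.
Step 3: parent() returns the modified count = 21

The answer is 21.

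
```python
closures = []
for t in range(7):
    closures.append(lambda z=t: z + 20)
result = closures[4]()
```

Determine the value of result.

Step 1: Default argument z=t captures t's value at definition time.
Step 2: closures[4] was defined when t = 4, so z defaults to 4.
Step 3: result = 4 + 20 = 24 (default arg fixes the late binding issue)

The answer is 24.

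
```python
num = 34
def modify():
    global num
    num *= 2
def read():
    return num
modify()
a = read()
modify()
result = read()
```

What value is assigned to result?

Step 1: num = 34.
Step 2: First modify(): num = 34 * 2 = 68.
Step 3: Second modify(): num = 68 * 2 = 136.
Step 4: read() returns 136

The answer is 136.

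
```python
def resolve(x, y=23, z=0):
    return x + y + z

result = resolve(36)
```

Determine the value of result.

Step 1: resolve(36) uses defaults y = 23, z = 0.
Step 2: Returns 36 + 23 + 0 = 59.
Step 3: result = 59

The answer is 59.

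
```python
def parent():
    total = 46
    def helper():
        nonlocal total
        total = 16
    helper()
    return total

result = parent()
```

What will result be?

Step 1: parent() sets total = 46.
Step 2: helper() uses nonlocal to reassign total = 16.
Step 3: result = 16

The answer is 16.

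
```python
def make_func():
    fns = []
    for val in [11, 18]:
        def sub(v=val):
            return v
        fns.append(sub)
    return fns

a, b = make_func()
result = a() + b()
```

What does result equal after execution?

Step 1: Default argument v=val captures val at each iteration.
Step 2: a() returns 11 (captured at first iteration), b() returns 18 (captured at second).
Step 3: result = 11 + 18 = 29

The answer is 29.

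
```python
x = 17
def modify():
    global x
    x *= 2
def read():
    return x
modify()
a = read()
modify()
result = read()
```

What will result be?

Step 1: x = 17.
Step 2: First modify(): x = 17 * 2 = 34.
Step 3: Second modify(): x = 34 * 2 = 68.
Step 4: read() returns 68

The answer is 68.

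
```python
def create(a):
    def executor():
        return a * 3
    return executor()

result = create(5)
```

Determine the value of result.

Step 1: create(5) binds parameter a = 5.
Step 2: executor() accesses a = 5 from enclosing scope.
Step 3: result = 5 * 3 = 15

The answer is 15.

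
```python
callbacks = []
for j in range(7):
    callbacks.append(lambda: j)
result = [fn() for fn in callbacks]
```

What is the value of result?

Step 1: All 7 lambdas share the same variable j.
Step 2: After the loop, j = 6.
Step 3: Each call returns 6. result = [6, 6, 6, 6, 6, 6, 6]

The answer is [6, 6, 6, 6, 6, 6, 6].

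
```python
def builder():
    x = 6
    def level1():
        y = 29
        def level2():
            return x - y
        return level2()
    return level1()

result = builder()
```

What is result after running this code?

Step 1: x = 6 in builder. y = 29 in level1.
Step 2: level2() reads x = 6 and y = 29 from enclosing scopes.
Step 3: result = 6 - 29 = -23

The answer is -23.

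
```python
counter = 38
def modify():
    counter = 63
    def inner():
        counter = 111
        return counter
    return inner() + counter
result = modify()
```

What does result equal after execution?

Step 1: modify() has local counter = 63. inner() has local counter = 111.
Step 2: inner() returns its local counter = 111.
Step 3: modify() returns 111 + its own counter (63) = 174

The answer is 174.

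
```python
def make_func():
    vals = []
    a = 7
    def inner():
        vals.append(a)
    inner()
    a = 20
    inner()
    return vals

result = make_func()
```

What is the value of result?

Step 1: a = 7. inner() appends current a to vals.
Step 2: First inner(): appends 7. Then a = 20.
Step 3: Second inner(): appends 20 (closure sees updated a). result = [7, 20]

The answer is [7, 20].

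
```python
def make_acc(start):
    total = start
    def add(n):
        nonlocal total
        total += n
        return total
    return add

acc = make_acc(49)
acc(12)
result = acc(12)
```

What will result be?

Step 1: make_acc(49) creates closure with total = 49.
Step 2: First acc(12): total = 49 + 12 = 61.
Step 3: Second acc(12): total = 61 + 12 = 73. result = 73

The answer is 73.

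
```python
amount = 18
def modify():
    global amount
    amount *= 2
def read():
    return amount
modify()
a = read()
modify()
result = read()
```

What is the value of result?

Step 1: amount = 18.
Step 2: First modify(): amount = 18 * 2 = 36.
Step 3: Second modify(): amount = 36 * 2 = 72.
Step 4: read() returns 72

The answer is 72.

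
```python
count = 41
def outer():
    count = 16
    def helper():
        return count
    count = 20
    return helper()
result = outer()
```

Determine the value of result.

Step 1: outer() sets count = 16, then later count = 20.
Step 2: helper() is called after count is reassigned to 20. Closures capture variables by reference, not by value.
Step 3: result = 20

The answer is 20.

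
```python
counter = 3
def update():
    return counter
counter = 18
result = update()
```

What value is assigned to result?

Step 1: counter is first set to 3, then reassigned to 18.
Step 2: update() is called after the reassignment, so it looks up the current global counter = 18.
Step 3: result = 18

The answer is 18.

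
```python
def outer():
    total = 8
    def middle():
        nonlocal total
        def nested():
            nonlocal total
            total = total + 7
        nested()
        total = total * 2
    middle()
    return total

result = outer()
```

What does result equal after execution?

Step 1: total = 8.
Step 2: nested() adds 7: total = 8 + 7 = 15.
Step 3: middle() doubles: total = 15 * 2 = 30.
Step 4: result = 30

The answer is 30.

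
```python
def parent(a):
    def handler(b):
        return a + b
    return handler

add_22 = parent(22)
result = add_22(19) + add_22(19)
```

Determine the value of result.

Step 1: add_22 captures a = 22.
Step 2: add_22(19) = 22 + 19 = 41, called twice.
Step 3: result = 41 + 41 = 82

The answer is 82.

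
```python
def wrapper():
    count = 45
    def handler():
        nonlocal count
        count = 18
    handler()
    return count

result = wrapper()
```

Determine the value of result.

Step 1: wrapper() sets count = 45.
Step 2: handler() uses nonlocal to reassign count = 18.
Step 3: result = 18

The answer is 18.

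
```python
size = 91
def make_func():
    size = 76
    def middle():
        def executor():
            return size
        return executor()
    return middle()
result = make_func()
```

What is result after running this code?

Step 1: make_func() defines size = 76. middle() and executor() have no local size.
Step 2: executor() checks local (none), enclosing middle() (none), enclosing make_func() and finds size = 76.
Step 3: result = 76

The answer is 76.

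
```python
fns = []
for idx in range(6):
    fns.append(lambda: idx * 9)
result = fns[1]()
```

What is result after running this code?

Step 1: All lambdas reference the same variable idx (late binding).
Step 2: After the loop, idx = 5. Every lambda returns idx * 9.
Step 3: fns[1]() = 5 * 9 = 45

The answer is 45.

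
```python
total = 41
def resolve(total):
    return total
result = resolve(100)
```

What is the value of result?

Step 1: Global total = 41.
Step 2: resolve(100) takes parameter total = 100, which shadows the global.
Step 3: result = 100

The answer is 100.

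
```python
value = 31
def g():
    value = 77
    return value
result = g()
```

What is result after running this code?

Step 1: Global value = 31.
Step 2: g() creates local value = 77, shadowing the global.
Step 3: Returns local value = 77. result = 77

The answer is 77.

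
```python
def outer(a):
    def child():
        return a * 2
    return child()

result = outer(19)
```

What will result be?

Step 1: outer(19) binds parameter a = 19.
Step 2: child() accesses a = 19 from enclosing scope.
Step 3: result = 19 * 2 = 38

The answer is 38.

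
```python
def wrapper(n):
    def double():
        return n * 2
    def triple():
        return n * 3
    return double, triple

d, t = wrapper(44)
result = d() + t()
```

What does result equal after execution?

Step 1: Both closures capture the same n = 44.
Step 2: d() = 44 * 2 = 88, t() = 44 * 3 = 132.
Step 3: result = 88 + 132 = 220

The answer is 220.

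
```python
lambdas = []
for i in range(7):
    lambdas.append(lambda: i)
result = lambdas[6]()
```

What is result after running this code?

Step 1: The loop creates 7 lambdas, all referencing the same variable i.
Step 2: After the loop, i = 6 (final value).
Step 3: lambdas[6]() looks up i at call time and finds 6. This is the late binding gotcha. result = 6

The answer is 6.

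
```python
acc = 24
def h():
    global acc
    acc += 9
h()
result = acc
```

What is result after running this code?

Step 1: acc = 24 globally.
Step 2: h() modifies global acc: acc += 9 = 33.
Step 3: result = 33

The answer is 33.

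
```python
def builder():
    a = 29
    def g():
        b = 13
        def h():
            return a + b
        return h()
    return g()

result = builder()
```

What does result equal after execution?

Step 1: builder() defines a = 29. g() defines b = 13.
Step 2: h() accesses both from enclosing scopes: a = 29, b = 13.
Step 3: result = 29 + 13 = 42

The answer is 42.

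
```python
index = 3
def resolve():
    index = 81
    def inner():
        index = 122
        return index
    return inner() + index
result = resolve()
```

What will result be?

Step 1: resolve() has local index = 81. inner() has local index = 122.
Step 2: inner() returns its local index = 122.
Step 3: resolve() returns 122 + its own index (81) = 203

The answer is 203.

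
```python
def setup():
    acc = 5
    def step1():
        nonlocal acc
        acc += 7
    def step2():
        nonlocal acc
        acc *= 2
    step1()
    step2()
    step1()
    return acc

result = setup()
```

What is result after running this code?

Step 1: acc = 5.
Step 2: step1(): acc = 5 + 7 = 12.
Step 3: step2(): acc = 12 * 2 = 24.
Step 4: step1(): acc = 24 + 7 = 31. result = 31

The answer is 31.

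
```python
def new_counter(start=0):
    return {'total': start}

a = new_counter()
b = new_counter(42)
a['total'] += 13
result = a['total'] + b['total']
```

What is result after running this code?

Step 1: new_counter() returns a new dict each call (immutable default 0).
Step 2: a = {'total': 0}, b = {'total': 42}.
Step 3: a['total'] += 13 = 13. result = 13 + 42 = 55

The answer is 55.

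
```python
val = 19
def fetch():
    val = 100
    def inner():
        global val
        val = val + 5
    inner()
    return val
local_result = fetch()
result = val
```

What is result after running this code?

Step 1: Global val = 19. fetch() creates local val = 100.
Step 2: inner() declares global val and adds 5: global val = 19 + 5 = 24.
Step 3: fetch() returns its local val = 100 (unaffected by inner).
Step 4: result = global val = 24

The answer is 24.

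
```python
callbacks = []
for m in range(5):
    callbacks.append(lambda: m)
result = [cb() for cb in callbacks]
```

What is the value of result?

Step 1: All 5 lambdas share the same variable m.
Step 2: After the loop, m = 4.
Step 3: Each call returns 4. result = [4, 4, 4, 4, 4]

The answer is [4, 4, 4, 4, 4].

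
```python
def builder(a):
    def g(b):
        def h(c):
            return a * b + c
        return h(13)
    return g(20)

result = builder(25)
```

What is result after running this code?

Step 1: a = 25, b = 20, c = 13.
Step 2: h() computes a * b + c = 25 * 20 + 13 = 513.
Step 3: result = 513

The answer is 513.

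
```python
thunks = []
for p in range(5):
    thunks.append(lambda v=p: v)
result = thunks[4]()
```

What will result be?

Step 1: Default argument v=p captures p's value at each iteration.
Step 2: thunks[4] captured v = 4 when p was 4.
Step 3: result = 4

The answer is 4.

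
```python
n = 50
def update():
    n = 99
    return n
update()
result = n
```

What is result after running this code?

Step 1: Global n = 50.
Step 2: update() creates local n = 99 (shadow, not modification).
Step 3: After update() returns, global n is unchanged. result = 50

The answer is 50.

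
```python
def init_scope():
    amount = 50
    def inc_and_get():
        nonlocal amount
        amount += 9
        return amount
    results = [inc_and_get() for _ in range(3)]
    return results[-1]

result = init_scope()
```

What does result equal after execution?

Step 1: amount = 50.
Step 2: Three calls to inc_and_get(), each adding 9.
Step 3: Last value = 50 + 9 * 3 = 77

The answer is 77.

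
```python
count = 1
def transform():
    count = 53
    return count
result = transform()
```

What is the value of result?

Step 1: Global count = 1.
Step 2: transform() creates local count = 53, shadowing the global.
Step 3: Returns local count = 53. result = 53

The answer is 53.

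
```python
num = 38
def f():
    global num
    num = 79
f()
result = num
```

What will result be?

Step 1: num = 38 globally.
Step 2: f() declares global num and sets it to 79.
Step 3: After f(), global num = 79. result = 79

The answer is 79.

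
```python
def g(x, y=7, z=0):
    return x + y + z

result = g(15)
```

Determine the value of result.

Step 1: g(15) uses defaults y = 7, z = 0.
Step 2: Returns 15 + 7 + 0 = 22.
Step 3: result = 22

The answer is 22.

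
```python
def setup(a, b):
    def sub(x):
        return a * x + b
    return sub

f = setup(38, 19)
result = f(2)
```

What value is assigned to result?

Step 1: setup(38, 19) captures a = 38, b = 19.
Step 2: f(2) computes 38 * 2 + 19 = 95.
Step 3: result = 95

The answer is 95.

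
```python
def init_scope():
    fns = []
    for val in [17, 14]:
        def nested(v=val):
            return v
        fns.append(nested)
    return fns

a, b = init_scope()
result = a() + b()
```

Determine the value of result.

Step 1: Default argument v=val captures val at each iteration.
Step 2: a() returns 17 (captured at first iteration), b() returns 14 (captured at second).
Step 3: result = 17 + 14 = 31

The answer is 31.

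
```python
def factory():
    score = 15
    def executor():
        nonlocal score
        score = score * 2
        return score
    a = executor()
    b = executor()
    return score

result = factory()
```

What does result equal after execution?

Step 1: score starts at 15.
Step 2: First executor(): score = 15 * 2 = 30.
Step 3: Second executor(): score = 30 * 2 = 60.
Step 4: result = 60

The answer is 60.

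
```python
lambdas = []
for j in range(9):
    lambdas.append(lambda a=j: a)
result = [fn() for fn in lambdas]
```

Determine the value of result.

Step 1: Default arg a=j captures j at each iteration.
Step 2: Each lambda has its own default: 0, 1, ..., 8.
Step 3: result = [0, 1, 2, 3, 4, 5, 6, 7, 8]

The answer is [0, 1, 2, 3, 4, 5, 6, 7, 8].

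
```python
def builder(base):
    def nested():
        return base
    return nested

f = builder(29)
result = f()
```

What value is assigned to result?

Step 1: builder(29) creates closure capturing base = 29.
Step 2: f() returns the captured base = 29.
Step 3: result = 29

The answer is 29.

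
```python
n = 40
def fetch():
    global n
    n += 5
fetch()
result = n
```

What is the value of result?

Step 1: n = 40 globally.
Step 2: fetch() modifies global n: n += 5 = 45.
Step 3: result = 45

The answer is 45.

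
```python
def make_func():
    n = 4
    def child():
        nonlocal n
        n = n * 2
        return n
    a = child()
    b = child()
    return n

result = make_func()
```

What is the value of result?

Step 1: n starts at 4.
Step 2: First child(): n = 4 * 2 = 8.
Step 3: Second child(): n = 8 * 2 = 16.
Step 4: result = 16

The answer is 16.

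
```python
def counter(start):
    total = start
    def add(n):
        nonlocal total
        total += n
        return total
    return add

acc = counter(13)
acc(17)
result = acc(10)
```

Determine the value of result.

Step 1: counter(13) creates closure with total = 13.
Step 2: First acc(17): total = 13 + 17 = 30.
Step 3: Second acc(10): total = 30 + 10 = 40. result = 40

The answer is 40.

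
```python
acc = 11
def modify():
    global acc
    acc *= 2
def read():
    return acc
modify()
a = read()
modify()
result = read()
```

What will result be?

Step 1: acc = 11.
Step 2: First modify(): acc = 11 * 2 = 22.
Step 3: Second modify(): acc = 22 * 2 = 44.
Step 4: read() returns 44

The answer is 44.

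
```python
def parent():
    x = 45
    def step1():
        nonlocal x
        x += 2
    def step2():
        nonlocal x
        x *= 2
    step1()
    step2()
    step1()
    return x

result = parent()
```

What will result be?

Step 1: x = 45.
Step 2: step1(): x = 45 + 2 = 47.
Step 3: step2(): x = 47 * 2 = 94.
Step 4: step1(): x = 94 + 2 = 96. result = 96

The answer is 96.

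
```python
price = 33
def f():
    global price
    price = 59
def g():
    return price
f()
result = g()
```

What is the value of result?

Step 1: price = 33.
Step 2: f() sets global price = 59.
Step 3: g() reads global price = 59. result = 59

The answer is 59.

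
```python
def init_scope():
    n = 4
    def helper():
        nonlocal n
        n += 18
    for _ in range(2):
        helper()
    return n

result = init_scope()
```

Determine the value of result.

Step 1: n = 4.
Step 2: helper() is called 2 times in a loop, each adding 18 via nonlocal.
Step 3: n = 4 + 18 * 2 = 40

The answer is 40.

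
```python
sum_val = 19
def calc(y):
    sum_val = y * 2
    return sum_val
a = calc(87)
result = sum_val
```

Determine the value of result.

Step 1: Global sum_val = 19.
Step 2: calc(87) creates local sum_val = 87 * 2 = 174.
Step 3: Global sum_val unchanged because no global keyword. result = 19

The answer is 19.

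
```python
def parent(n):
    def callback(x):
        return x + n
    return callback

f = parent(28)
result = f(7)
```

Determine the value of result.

Step 1: parent(28) creates a closure that captures n = 28.
Step 2: f(7) calls the closure with x = 7, returning 7 + 28 = 35.
Step 3: result = 35

The answer is 35.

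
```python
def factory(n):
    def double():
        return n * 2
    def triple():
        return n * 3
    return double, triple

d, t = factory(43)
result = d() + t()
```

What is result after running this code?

Step 1: Both closures capture the same n = 43.
Step 2: d() = 43 * 2 = 86, t() = 43 * 3 = 129.
Step 3: result = 86 + 129 = 215

The answer is 215.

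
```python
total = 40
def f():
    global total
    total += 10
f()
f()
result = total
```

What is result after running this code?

Step 1: total = 40.
Step 2: First f(): total = 40 + 10 = 50.
Step 3: Second f(): total = 50 + 10 = 60. result = 60

The answer is 60.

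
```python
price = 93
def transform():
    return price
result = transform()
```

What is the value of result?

Step 1: price = 93 is defined in the global scope.
Step 2: transform() looks up price. No local price exists, so Python checks the global scope via LEGB rule and finds price = 93.
Step 3: result = 93

The answer is 93.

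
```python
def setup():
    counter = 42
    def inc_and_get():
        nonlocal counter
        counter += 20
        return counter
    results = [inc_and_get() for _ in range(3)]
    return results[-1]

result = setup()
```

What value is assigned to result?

Step 1: counter = 42.
Step 2: Three calls to inc_and_get(), each adding 20.
Step 3: Last value = 42 + 20 * 3 = 102

The answer is 102.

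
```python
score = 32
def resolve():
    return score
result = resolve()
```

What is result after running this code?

Step 1: score = 32 is defined in the global scope.
Step 2: resolve() looks up score. No local score exists, so Python checks the global scope via LEGB rule and finds score = 32.
Step 3: result = 32

The answer is 32.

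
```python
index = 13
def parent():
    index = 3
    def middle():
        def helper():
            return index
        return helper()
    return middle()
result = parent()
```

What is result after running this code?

Step 1: parent() defines index = 3. middle() and helper() have no local index.
Step 2: helper() checks local (none), enclosing middle() (none), enclosing parent() and finds index = 3.
Step 3: result = 3

The answer is 3.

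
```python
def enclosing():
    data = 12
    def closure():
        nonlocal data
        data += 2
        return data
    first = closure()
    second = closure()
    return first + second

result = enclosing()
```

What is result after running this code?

Step 1: data starts at 12.
Step 2: First call: data = 12 + 2 = 14, returns 14.
Step 3: Second call: data = 14 + 2 = 16, returns 16.
Step 4: result = 14 + 16 = 30

The answer is 30.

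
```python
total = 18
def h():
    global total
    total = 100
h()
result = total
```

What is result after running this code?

Step 1: total = 18 globally.
Step 2: h() declares global total and sets it to 100.
Step 3: After h(), global total = 100. result = 100

The answer is 100.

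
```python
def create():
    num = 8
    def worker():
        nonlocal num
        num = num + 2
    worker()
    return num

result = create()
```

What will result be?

Step 1: create() sets num = 8.
Step 2: worker() uses nonlocal to modify num in create's scope: num = 8 + 2 = 10.
Step 3: create() returns the modified num = 10

The answer is 10.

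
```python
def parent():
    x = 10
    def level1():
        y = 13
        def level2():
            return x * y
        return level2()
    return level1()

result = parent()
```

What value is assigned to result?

Step 1: x = 10 in parent. y = 13 in level1.
Step 2: level2() reads x = 10 and y = 13 from enclosing scopes.
Step 3: result = 10 * 13 = 130

The answer is 130.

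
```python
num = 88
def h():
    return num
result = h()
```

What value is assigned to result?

Step 1: num = 88 is defined in the global scope.
Step 2: h() looks up num. No local num exists, so Python checks the global scope via LEGB rule and finds num = 88.
Step 3: result = 88

The answer is 88.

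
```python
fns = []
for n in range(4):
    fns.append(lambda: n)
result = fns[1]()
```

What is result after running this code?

Step 1: The loop creates 4 lambdas, all referencing the same variable n.
Step 2: After the loop, n = 3 (final value).
Step 3: fns[1]() looks up n at call time and finds 3. This is the late binding gotcha. result = 3

The answer is 3.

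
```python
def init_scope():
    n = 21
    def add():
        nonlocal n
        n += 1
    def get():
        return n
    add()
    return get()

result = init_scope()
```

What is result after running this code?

Step 1: n = 21. add() modifies it via nonlocal, get() reads it.
Step 2: add() makes n = 21 + 1 = 22.
Step 3: get() returns 22. result = 22

The answer is 22.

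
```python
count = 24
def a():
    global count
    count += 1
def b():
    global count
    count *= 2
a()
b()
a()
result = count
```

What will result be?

Step 1: count = 24.
Step 2: a(): count = 24 + 1 = 25.
Step 3: b(): count = 25 * 2 = 50.
Step 4: a(): count = 50 + 1 = 51

The answer is 51.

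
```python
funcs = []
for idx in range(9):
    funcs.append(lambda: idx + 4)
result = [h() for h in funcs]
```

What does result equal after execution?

Step 1: All lambdas capture idx by reference. After the loop, idx = 8.
Step 2: Each call returns 8 + 4 = 12.
Step 3: result = [12, 12, 12, 12, 12, 12, 12, 12, 12]

The answer is [12, 12, 12, 12, 12, 12, 12, 12, 12].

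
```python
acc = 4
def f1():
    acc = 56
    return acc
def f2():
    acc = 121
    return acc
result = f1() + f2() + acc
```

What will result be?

Step 1: Each function shadows global acc with its own local.
Step 2: f1() returns 56, f2() returns 121.
Step 3: Global acc = 4 is unchanged. result = 56 + 121 + 4 = 181

The answer is 181.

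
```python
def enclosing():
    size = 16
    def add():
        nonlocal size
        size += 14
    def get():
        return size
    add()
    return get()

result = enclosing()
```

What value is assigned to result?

Step 1: size = 16. add() modifies it via nonlocal, get() reads it.
Step 2: add() makes size = 16 + 14 = 30.
Step 3: get() returns 30. result = 30

The answer is 30.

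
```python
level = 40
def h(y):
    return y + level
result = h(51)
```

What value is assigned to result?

Step 1: level = 40 is defined globally.
Step 2: h(51) uses parameter y = 51 and looks up level from global scope = 40.
Step 3: result = 51 + 40 = 91

The answer is 91.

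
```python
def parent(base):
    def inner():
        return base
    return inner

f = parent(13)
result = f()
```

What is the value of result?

Step 1: parent(13) creates closure capturing base = 13.
Step 2: f() returns the captured base = 13.
Step 3: result = 13

The answer is 13.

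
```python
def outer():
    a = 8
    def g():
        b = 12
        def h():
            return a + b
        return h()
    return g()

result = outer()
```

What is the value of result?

Step 1: outer() defines a = 8. g() defines b = 12.
Step 2: h() accesses both from enclosing scopes: a = 8, b = 12.
Step 3: result = 8 + 12 = 20

The answer is 20.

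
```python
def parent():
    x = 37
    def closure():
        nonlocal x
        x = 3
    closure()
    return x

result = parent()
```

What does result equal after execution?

Step 1: parent() sets x = 37.
Step 2: closure() uses nonlocal to reassign x = 3.
Step 3: result = 3

The answer is 3.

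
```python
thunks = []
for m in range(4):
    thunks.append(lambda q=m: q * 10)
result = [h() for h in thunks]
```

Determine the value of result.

Step 1: Default arg q=m captures m at each iteration.
Step 2: thunks[k] has q defaulting to k, returns k * 10.
Step 3: result = [0, 10, 20, 30]

The answer is [0, 10, 20, 30].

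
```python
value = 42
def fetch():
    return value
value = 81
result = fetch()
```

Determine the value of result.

Step 1: value is first set to 42, then reassigned to 81.
Step 2: fetch() is called after the reassignment, so it looks up the current global value = 81.
Step 3: result = 81

The answer is 81.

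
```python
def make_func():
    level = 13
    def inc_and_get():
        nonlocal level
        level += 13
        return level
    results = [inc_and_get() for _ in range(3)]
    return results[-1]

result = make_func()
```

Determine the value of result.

Step 1: level = 13.
Step 2: Three calls to inc_and_get(), each adding 13.
Step 3: Last value = 13 + 13 * 3 = 52

The answer is 52.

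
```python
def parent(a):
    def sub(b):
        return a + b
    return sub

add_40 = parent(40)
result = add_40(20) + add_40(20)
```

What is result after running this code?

Step 1: add_40 captures a = 40.
Step 2: add_40(20) = 40 + 20 = 60, called twice.
Step 3: result = 60 + 60 = 120

The answer is 120.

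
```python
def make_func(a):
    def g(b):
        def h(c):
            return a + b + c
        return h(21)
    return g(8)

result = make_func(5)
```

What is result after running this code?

Step 1: a = 5, b = 8, c = 21 across three nested scopes.
Step 2: h() accesses all three via LEGB rule.
Step 3: result = 5 + 8 + 21 = 34

The answer is 34.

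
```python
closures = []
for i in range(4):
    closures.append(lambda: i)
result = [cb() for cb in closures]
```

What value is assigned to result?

Step 1: All 4 lambdas share the same variable i.
Step 2: After the loop, i = 3.
Step 3: Each call returns 3. result = [3, 3, 3, 3]

The answer is [3, 3, 3, 3].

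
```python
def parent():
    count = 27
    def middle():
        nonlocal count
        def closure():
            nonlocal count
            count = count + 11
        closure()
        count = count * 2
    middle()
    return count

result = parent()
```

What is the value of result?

Step 1: count = 27.
Step 2: closure() adds 11: count = 27 + 11 = 38.
Step 3: middle() doubles: count = 38 * 2 = 76.
Step 4: result = 76

The answer is 76.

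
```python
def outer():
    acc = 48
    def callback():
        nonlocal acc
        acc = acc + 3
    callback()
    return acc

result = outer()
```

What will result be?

Step 1: outer() sets acc = 48.
Step 2: callback() uses nonlocal to modify acc in outer's scope: acc = 48 + 3 = 51.
Step 3: outer() returns the modified acc = 51

The answer is 51.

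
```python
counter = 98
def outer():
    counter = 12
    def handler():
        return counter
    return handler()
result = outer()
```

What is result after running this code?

Step 1: counter = 98 globally, but outer() defines counter = 12 locally.
Step 2: handler() looks up counter. Not in local scope, so checks enclosing scope (outer) and finds counter = 12.
Step 3: result = 12

The answer is 12.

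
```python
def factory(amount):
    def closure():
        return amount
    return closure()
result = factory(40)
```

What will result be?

Step 1: factory(40) binds parameter amount = 40.
Step 2: closure() looks up amount in enclosing scope and finds the parameter amount = 40.
Step 3: result = 40

The answer is 40.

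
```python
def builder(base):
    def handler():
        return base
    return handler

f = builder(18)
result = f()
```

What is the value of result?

Step 1: builder(18) creates closure capturing base = 18.
Step 2: f() returns the captured base = 18.
Step 3: result = 18

The answer is 18.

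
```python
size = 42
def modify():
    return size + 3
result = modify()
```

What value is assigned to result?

Step 1: size = 42 is defined globally.
Step 2: modify() looks up size from global scope = 42, then computes 42 + 3 = 45.
Step 3: result = 45

The answer is 45.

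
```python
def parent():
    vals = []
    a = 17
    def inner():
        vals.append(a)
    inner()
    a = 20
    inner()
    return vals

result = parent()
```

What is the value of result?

Step 1: a = 17. inner() appends current a to vals.
Step 2: First inner(): appends 17. Then a = 20.
Step 3: Second inner(): appends 20 (closure sees updated a). result = [17, 20]

The answer is [17, 20].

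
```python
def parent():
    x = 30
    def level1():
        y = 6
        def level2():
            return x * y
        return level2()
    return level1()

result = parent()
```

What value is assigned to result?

Step 1: x = 30 in parent. y = 6 in level1.
Step 2: level2() reads x = 30 and y = 6 from enclosing scopes.
Step 3: result = 30 * 6 = 180

The answer is 180.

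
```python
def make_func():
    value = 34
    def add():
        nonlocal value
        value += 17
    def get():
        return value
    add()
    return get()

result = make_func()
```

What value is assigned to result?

Step 1: value = 34. add() modifies it via nonlocal, get() reads it.
Step 2: add() makes value = 34 + 17 = 51.
Step 3: get() returns 51. result = 51

The answer is 51.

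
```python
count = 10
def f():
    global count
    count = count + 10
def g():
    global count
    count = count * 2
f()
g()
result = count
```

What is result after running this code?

Step 1: count = 10.
Step 2: f() adds 10: count = 10 + 10 = 20.
Step 3: g() doubles: count = 20 * 2 = 40.
Step 4: result = 40

The answer is 40.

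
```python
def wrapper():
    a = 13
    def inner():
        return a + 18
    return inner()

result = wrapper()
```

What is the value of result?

Step 1: wrapper() defines a = 13.
Step 2: inner() reads a = 13 from enclosing scope, returns 13 + 18 = 31.
Step 3: result = 31

The answer is 31.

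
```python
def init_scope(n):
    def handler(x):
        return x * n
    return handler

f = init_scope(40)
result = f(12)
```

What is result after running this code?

Step 1: init_scope(40) creates a closure capturing n = 40.
Step 2: f(12) computes 12 * 40 = 480.
Step 3: result = 480

The answer is 480.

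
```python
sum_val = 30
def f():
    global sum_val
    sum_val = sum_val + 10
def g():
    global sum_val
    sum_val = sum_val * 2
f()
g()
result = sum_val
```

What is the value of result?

Step 1: sum_val = 30.
Step 2: f() adds 10: sum_val = 30 + 10 = 40.
Step 3: g() doubles: sum_val = 40 * 2 = 80.
Step 4: result = 80

The answer is 80.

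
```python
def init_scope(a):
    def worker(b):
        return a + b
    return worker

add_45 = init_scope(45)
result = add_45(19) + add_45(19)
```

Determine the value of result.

Step 1: add_45 captures a = 45.
Step 2: add_45(19) = 45 + 19 = 64, called twice.
Step 3: result = 64 + 64 = 128

The answer is 128.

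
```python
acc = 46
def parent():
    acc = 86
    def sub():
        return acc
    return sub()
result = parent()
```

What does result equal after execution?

Step 1: acc = 46 globally, but parent() defines acc = 86 locally.
Step 2: sub() looks up acc. Not in local scope, so checks enclosing scope (parent) and finds acc = 86.
Step 3: result = 86

The answer is 86.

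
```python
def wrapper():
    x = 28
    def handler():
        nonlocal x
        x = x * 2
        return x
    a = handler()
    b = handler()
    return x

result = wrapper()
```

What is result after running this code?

Step 1: x starts at 28.
Step 2: First handler(): x = 28 * 2 = 56.
Step 3: Second handler(): x = 56 * 2 = 112.
Step 4: result = 112

The answer is 112.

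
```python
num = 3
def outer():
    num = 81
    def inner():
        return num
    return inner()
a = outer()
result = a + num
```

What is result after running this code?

Step 1: outer() has local num = 81. inner() reads from enclosing.
Step 2: outer() returns 81. Global num = 3 unchanged.
Step 3: result = 81 + 3 = 84

The answer is 84.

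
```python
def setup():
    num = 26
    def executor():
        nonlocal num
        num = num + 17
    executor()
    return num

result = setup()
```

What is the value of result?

Step 1: setup() sets num = 26.
Step 2: executor() uses nonlocal to modify num in setup's scope: num = 26 + 17 = 43.
Step 3: setup() returns the modified num = 43

The answer is 43.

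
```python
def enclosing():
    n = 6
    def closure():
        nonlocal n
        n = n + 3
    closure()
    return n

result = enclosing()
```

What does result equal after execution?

Step 1: enclosing() sets n = 6.
Step 2: closure() uses nonlocal to modify n in enclosing's scope: n = 6 + 3 = 9.
Step 3: enclosing() returns the modified n = 9

The answer is 9.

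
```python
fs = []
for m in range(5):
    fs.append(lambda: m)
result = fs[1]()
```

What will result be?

Step 1: The loop creates 5 lambdas, all referencing the same variable m.
Step 2: After the loop, m = 4 (final value).
Step 3: fs[1]() looks up m at call time and finds 4. This is the late binding gotcha. result = 4

The answer is 4.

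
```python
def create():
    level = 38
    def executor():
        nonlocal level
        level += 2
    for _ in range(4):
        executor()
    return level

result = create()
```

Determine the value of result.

Step 1: level = 38.
Step 2: executor() is called 4 times in a loop, each adding 2 via nonlocal.
Step 3: level = 38 + 2 * 4 = 46

The answer is 46.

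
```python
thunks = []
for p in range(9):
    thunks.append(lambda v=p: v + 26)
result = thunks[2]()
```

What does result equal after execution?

Step 1: Default argument v=p captures p's value at definition time.
Step 2: thunks[2] was defined when p = 2, so v defaults to 2.
Step 3: result = 2 + 26 = 28 (default arg fixes the late binding issue)

The answer is 28.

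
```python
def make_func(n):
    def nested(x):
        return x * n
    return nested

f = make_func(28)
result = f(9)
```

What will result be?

Step 1: make_func(28) creates a closure capturing n = 28.
Step 2: f(9) computes 9 * 28 = 252.
Step 3: result = 252

The answer is 252.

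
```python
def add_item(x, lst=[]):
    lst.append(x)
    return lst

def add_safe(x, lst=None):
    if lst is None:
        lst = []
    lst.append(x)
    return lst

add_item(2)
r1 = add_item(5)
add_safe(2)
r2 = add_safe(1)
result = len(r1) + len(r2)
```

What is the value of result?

Step 1: add_item shares mutable default: after 2 calls, lst = [2, 5], len = 2.
Step 2: add_safe creates fresh list each time: r2 = [1], len = 1.
Step 3: result = 2 + 1 = 3

The answer is 3.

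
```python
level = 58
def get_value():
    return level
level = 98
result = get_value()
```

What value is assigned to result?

Step 1: level is first set to 58, then reassigned to 98.
Step 2: get_value() is called after the reassignment, so it looks up the current global level = 98.
Step 3: result = 98

The answer is 98.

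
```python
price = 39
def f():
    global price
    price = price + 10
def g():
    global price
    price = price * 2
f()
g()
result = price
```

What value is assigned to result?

Step 1: price = 39.
Step 2: f() adds 10: price = 39 + 10 = 49.
Step 3: g() doubles: price = 49 * 2 = 98.
Step 4: result = 98

The answer is 98.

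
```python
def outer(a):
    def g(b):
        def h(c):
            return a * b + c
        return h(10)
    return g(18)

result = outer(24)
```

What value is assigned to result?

Step 1: a = 24, b = 18, c = 10.
Step 2: h() computes a * b + c = 24 * 18 + 10 = 442.
Step 3: result = 442

The answer is 442.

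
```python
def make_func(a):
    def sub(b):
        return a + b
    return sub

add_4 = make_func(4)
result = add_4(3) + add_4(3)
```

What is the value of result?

Step 1: add_4 captures a = 4.
Step 2: add_4(3) = 4 + 3 = 7, called twice.
Step 3: result = 7 + 7 = 14

The answer is 14.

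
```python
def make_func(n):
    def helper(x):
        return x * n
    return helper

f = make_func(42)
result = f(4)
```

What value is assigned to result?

Step 1: make_func(42) creates a closure capturing n = 42.
Step 2: f(4) computes 4 * 42 = 168.
Step 3: result = 168

The answer is 168.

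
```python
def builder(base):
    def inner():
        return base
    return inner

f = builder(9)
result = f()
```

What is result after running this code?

Step 1: builder(9) creates closure capturing base = 9.
Step 2: f() returns the captured base = 9.
Step 3: result = 9

The answer is 9.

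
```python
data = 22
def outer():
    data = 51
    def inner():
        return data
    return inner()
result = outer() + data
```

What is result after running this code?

Step 1: Global data = 22. outer() shadows with data = 51.
Step 2: inner() returns enclosing data = 51. outer() = 51.
Step 3: result = 51 + global data (22) = 73

The answer is 73.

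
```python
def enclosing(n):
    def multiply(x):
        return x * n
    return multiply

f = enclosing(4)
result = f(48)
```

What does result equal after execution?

Step 1: enclosing(4) returns multiply closure with n = 4.
Step 2: f(48) computes 48 * 4 = 192.
Step 3: result = 192

The answer is 192.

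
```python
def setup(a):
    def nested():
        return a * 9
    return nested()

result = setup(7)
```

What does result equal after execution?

Step 1: setup(7) binds parameter a = 7.
Step 2: nested() accesses a = 7 from enclosing scope.
Step 3: result = 7 * 9 = 63

The answer is 63.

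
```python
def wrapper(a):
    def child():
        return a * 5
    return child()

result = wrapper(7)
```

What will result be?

Step 1: wrapper(7) binds parameter a = 7.
Step 2: child() accesses a = 7 from enclosing scope.
Step 3: result = 7 * 5 = 35

The answer is 35.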